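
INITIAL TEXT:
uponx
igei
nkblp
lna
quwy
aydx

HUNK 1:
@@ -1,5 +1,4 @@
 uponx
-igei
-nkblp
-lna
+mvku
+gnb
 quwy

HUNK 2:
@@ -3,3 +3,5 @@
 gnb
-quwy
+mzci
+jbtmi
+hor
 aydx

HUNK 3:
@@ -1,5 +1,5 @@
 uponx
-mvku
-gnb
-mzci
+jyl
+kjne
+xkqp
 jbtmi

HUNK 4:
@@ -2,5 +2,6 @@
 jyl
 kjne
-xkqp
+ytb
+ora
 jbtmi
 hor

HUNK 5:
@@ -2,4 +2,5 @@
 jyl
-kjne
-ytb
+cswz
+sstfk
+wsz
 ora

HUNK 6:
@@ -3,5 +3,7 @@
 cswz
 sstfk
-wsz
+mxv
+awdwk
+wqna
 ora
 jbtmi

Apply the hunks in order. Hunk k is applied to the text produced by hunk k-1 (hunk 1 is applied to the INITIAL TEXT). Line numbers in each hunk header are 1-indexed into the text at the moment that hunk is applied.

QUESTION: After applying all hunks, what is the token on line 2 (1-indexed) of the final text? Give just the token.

Answer: jyl

Derivation:
Hunk 1: at line 1 remove [igei,nkblp,lna] add [mvku,gnb] -> 5 lines: uponx mvku gnb quwy aydx
Hunk 2: at line 3 remove [quwy] add [mzci,jbtmi,hor] -> 7 lines: uponx mvku gnb mzci jbtmi hor aydx
Hunk 3: at line 1 remove [mvku,gnb,mzci] add [jyl,kjne,xkqp] -> 7 lines: uponx jyl kjne xkqp jbtmi hor aydx
Hunk 4: at line 2 remove [xkqp] add [ytb,ora] -> 8 lines: uponx jyl kjne ytb ora jbtmi hor aydx
Hunk 5: at line 2 remove [kjne,ytb] add [cswz,sstfk,wsz] -> 9 lines: uponx jyl cswz sstfk wsz ora jbtmi hor aydx
Hunk 6: at line 3 remove [wsz] add [mxv,awdwk,wqna] -> 11 lines: uponx jyl cswz sstfk mxv awdwk wqna ora jbtmi hor aydx
Final line 2: jyl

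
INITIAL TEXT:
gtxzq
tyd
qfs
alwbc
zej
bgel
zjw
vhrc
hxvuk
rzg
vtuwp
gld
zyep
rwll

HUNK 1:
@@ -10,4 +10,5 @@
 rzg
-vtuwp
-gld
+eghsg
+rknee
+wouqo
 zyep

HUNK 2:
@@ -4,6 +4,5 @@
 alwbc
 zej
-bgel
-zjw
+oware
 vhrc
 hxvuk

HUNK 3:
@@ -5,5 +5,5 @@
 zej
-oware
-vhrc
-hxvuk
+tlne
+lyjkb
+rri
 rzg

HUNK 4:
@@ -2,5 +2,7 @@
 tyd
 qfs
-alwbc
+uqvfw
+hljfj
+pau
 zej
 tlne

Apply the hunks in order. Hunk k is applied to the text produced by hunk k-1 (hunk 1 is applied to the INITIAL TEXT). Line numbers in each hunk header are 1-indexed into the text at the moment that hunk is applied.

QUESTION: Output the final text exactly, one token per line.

Hunk 1: at line 10 remove [vtuwp,gld] add [eghsg,rknee,wouqo] -> 15 lines: gtxzq tyd qfs alwbc zej bgel zjw vhrc hxvuk rzg eghsg rknee wouqo zyep rwll
Hunk 2: at line 4 remove [bgel,zjw] add [oware] -> 14 lines: gtxzq tyd qfs alwbc zej oware vhrc hxvuk rzg eghsg rknee wouqo zyep rwll
Hunk 3: at line 5 remove [oware,vhrc,hxvuk] add [tlne,lyjkb,rri] -> 14 lines: gtxzq tyd qfs alwbc zej tlne lyjkb rri rzg eghsg rknee wouqo zyep rwll
Hunk 4: at line 2 remove [alwbc] add [uqvfw,hljfj,pau] -> 16 lines: gtxzq tyd qfs uqvfw hljfj pau zej tlne lyjkb rri rzg eghsg rknee wouqo zyep rwll

Answer: gtxzq
tyd
qfs
uqvfw
hljfj
pau
zej
tlne
lyjkb
rri
rzg
eghsg
rknee
wouqo
zyep
rwll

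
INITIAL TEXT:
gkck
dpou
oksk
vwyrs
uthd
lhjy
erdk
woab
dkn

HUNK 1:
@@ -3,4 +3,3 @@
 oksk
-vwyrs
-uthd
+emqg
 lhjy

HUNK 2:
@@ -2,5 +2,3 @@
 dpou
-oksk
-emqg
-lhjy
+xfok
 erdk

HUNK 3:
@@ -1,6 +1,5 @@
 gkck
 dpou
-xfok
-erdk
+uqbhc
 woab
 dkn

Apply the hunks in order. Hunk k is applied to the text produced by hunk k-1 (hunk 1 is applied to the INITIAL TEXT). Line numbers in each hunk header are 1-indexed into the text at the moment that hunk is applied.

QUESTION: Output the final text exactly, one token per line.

Hunk 1: at line 3 remove [vwyrs,uthd] add [emqg] -> 8 lines: gkck dpou oksk emqg lhjy erdk woab dkn
Hunk 2: at line 2 remove [oksk,emqg,lhjy] add [xfok] -> 6 lines: gkck dpou xfok erdk woab dkn
Hunk 3: at line 1 remove [xfok,erdk] add [uqbhc] -> 5 lines: gkck dpou uqbhc woab dkn

Answer: gkck
dpou
uqbhc
woab
dkn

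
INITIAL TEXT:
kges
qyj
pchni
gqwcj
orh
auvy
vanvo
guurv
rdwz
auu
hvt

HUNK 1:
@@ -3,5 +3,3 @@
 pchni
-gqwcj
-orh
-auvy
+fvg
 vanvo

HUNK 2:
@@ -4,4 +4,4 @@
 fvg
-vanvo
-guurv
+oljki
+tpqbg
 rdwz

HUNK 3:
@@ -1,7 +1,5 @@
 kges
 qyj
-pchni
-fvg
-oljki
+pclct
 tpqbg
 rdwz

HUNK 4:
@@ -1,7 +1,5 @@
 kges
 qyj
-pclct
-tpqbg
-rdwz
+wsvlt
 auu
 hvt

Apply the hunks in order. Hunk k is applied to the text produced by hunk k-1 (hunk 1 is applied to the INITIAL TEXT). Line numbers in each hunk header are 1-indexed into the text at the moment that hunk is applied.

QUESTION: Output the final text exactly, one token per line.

Answer: kges
qyj
wsvlt
auu
hvt

Derivation:
Hunk 1: at line 3 remove [gqwcj,orh,auvy] add [fvg] -> 9 lines: kges qyj pchni fvg vanvo guurv rdwz auu hvt
Hunk 2: at line 4 remove [vanvo,guurv] add [oljki,tpqbg] -> 9 lines: kges qyj pchni fvg oljki tpqbg rdwz auu hvt
Hunk 3: at line 1 remove [pchni,fvg,oljki] add [pclct] -> 7 lines: kges qyj pclct tpqbg rdwz auu hvt
Hunk 4: at line 1 remove [pclct,tpqbg,rdwz] add [wsvlt] -> 5 lines: kges qyj wsvlt auu hvt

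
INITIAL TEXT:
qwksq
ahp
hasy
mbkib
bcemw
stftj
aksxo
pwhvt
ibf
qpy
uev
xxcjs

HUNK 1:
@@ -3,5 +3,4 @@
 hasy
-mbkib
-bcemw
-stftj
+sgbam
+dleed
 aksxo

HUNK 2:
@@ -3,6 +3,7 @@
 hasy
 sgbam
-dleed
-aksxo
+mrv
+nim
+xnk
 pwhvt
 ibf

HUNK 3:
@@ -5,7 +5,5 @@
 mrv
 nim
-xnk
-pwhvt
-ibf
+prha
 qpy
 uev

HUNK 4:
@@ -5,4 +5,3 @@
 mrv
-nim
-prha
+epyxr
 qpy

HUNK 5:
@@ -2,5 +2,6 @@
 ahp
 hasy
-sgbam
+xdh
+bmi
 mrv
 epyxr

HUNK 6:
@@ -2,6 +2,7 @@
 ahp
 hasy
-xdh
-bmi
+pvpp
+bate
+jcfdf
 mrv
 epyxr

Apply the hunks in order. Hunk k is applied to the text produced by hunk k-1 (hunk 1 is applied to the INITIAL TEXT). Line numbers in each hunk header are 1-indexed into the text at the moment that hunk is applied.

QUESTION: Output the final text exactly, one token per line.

Answer: qwksq
ahp
hasy
pvpp
bate
jcfdf
mrv
epyxr
qpy
uev
xxcjs

Derivation:
Hunk 1: at line 3 remove [mbkib,bcemw,stftj] add [sgbam,dleed] -> 11 lines: qwksq ahp hasy sgbam dleed aksxo pwhvt ibf qpy uev xxcjs
Hunk 2: at line 3 remove [dleed,aksxo] add [mrv,nim,xnk] -> 12 lines: qwksq ahp hasy sgbam mrv nim xnk pwhvt ibf qpy uev xxcjs
Hunk 3: at line 5 remove [xnk,pwhvt,ibf] add [prha] -> 10 lines: qwksq ahp hasy sgbam mrv nim prha qpy uev xxcjs
Hunk 4: at line 5 remove [nim,prha] add [epyxr] -> 9 lines: qwksq ahp hasy sgbam mrv epyxr qpy uev xxcjs
Hunk 5: at line 2 remove [sgbam] add [xdh,bmi] -> 10 lines: qwksq ahp hasy xdh bmi mrv epyxr qpy uev xxcjs
Hunk 6: at line 2 remove [xdh,bmi] add [pvpp,bate,jcfdf] -> 11 lines: qwksq ahp hasy pvpp bate jcfdf mrv epyxr qpy uev xxcjs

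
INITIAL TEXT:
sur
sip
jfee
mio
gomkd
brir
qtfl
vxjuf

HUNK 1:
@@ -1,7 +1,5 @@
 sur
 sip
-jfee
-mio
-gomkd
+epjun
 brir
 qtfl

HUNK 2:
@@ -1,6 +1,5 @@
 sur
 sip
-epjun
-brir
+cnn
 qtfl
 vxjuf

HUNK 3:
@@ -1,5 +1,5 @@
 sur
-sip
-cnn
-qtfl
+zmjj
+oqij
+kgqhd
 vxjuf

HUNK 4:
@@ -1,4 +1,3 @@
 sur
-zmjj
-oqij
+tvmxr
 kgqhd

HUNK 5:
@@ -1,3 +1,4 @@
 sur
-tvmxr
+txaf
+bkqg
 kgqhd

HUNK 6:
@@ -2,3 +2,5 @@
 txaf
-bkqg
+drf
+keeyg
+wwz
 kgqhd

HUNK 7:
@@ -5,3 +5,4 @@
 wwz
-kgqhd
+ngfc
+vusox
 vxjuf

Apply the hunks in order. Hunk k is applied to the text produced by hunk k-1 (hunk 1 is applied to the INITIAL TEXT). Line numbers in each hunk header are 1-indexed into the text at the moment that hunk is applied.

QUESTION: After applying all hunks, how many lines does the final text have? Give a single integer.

Hunk 1: at line 1 remove [jfee,mio,gomkd] add [epjun] -> 6 lines: sur sip epjun brir qtfl vxjuf
Hunk 2: at line 1 remove [epjun,brir] add [cnn] -> 5 lines: sur sip cnn qtfl vxjuf
Hunk 3: at line 1 remove [sip,cnn,qtfl] add [zmjj,oqij,kgqhd] -> 5 lines: sur zmjj oqij kgqhd vxjuf
Hunk 4: at line 1 remove [zmjj,oqij] add [tvmxr] -> 4 lines: sur tvmxr kgqhd vxjuf
Hunk 5: at line 1 remove [tvmxr] add [txaf,bkqg] -> 5 lines: sur txaf bkqg kgqhd vxjuf
Hunk 6: at line 2 remove [bkqg] add [drf,keeyg,wwz] -> 7 lines: sur txaf drf keeyg wwz kgqhd vxjuf
Hunk 7: at line 5 remove [kgqhd] add [ngfc,vusox] -> 8 lines: sur txaf drf keeyg wwz ngfc vusox vxjuf
Final line count: 8

Answer: 8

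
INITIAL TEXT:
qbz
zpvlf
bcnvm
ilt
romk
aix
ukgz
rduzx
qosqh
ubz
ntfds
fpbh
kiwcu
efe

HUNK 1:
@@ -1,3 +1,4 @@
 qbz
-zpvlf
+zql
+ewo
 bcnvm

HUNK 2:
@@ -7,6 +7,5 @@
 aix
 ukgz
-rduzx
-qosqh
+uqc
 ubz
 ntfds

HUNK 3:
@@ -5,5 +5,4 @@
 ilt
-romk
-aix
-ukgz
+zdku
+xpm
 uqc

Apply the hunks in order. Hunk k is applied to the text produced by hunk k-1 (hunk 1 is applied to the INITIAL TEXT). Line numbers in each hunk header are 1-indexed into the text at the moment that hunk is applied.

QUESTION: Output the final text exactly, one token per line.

Hunk 1: at line 1 remove [zpvlf] add [zql,ewo] -> 15 lines: qbz zql ewo bcnvm ilt romk aix ukgz rduzx qosqh ubz ntfds fpbh kiwcu efe
Hunk 2: at line 7 remove [rduzx,qosqh] add [uqc] -> 14 lines: qbz zql ewo bcnvm ilt romk aix ukgz uqc ubz ntfds fpbh kiwcu efe
Hunk 3: at line 5 remove [romk,aix,ukgz] add [zdku,xpm] -> 13 lines: qbz zql ewo bcnvm ilt zdku xpm uqc ubz ntfds fpbh kiwcu efe

Answer: qbz
zql
ewo
bcnvm
ilt
zdku
xpm
uqc
ubz
ntfds
fpbh
kiwcu
efe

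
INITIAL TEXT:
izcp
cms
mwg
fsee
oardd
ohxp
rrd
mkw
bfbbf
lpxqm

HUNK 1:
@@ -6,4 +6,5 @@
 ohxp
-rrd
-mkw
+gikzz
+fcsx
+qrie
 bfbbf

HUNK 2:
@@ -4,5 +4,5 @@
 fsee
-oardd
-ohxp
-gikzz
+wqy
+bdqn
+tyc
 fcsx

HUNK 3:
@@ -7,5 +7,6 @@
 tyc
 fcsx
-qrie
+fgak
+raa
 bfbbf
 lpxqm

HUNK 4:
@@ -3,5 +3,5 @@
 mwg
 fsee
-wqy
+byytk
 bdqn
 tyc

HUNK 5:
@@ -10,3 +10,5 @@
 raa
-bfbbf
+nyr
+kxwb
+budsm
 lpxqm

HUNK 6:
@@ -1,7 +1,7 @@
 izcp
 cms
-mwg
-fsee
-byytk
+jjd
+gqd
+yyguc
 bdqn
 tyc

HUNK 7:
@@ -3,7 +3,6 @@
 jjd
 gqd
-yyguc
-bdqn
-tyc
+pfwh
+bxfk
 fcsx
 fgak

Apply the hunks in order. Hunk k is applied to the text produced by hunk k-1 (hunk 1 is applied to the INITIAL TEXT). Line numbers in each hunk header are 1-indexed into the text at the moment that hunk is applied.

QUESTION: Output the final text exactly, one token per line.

Answer: izcp
cms
jjd
gqd
pfwh
bxfk
fcsx
fgak
raa
nyr
kxwb
budsm
lpxqm

Derivation:
Hunk 1: at line 6 remove [rrd,mkw] add [gikzz,fcsx,qrie] -> 11 lines: izcp cms mwg fsee oardd ohxp gikzz fcsx qrie bfbbf lpxqm
Hunk 2: at line 4 remove [oardd,ohxp,gikzz] add [wqy,bdqn,tyc] -> 11 lines: izcp cms mwg fsee wqy bdqn tyc fcsx qrie bfbbf lpxqm
Hunk 3: at line 7 remove [qrie] add [fgak,raa] -> 12 lines: izcp cms mwg fsee wqy bdqn tyc fcsx fgak raa bfbbf lpxqm
Hunk 4: at line 3 remove [wqy] add [byytk] -> 12 lines: izcp cms mwg fsee byytk bdqn tyc fcsx fgak raa bfbbf lpxqm
Hunk 5: at line 10 remove [bfbbf] add [nyr,kxwb,budsm] -> 14 lines: izcp cms mwg fsee byytk bdqn tyc fcsx fgak raa nyr kxwb budsm lpxqm
Hunk 6: at line 1 remove [mwg,fsee,byytk] add [jjd,gqd,yyguc] -> 14 lines: izcp cms jjd gqd yyguc bdqn tyc fcsx fgak raa nyr kxwb budsm lpxqm
Hunk 7: at line 3 remove [yyguc,bdqn,tyc] add [pfwh,bxfk] -> 13 lines: izcp cms jjd gqd pfwh bxfk fcsx fgak raa nyr kxwb budsm lpxqm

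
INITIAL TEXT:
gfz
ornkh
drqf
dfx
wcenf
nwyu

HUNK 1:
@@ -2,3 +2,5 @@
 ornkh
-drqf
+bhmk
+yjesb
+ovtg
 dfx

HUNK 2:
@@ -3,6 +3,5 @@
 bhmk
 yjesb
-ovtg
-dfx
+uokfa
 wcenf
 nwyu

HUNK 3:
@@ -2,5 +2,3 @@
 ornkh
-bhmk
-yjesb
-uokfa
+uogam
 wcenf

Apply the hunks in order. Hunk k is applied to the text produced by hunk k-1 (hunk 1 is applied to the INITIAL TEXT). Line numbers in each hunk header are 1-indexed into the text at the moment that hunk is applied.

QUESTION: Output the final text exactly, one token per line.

Hunk 1: at line 2 remove [drqf] add [bhmk,yjesb,ovtg] -> 8 lines: gfz ornkh bhmk yjesb ovtg dfx wcenf nwyu
Hunk 2: at line 3 remove [ovtg,dfx] add [uokfa] -> 7 lines: gfz ornkh bhmk yjesb uokfa wcenf nwyu
Hunk 3: at line 2 remove [bhmk,yjesb,uokfa] add [uogam] -> 5 lines: gfz ornkh uogam wcenf nwyu

Answer: gfz
ornkh
uogam
wcenf
nwyu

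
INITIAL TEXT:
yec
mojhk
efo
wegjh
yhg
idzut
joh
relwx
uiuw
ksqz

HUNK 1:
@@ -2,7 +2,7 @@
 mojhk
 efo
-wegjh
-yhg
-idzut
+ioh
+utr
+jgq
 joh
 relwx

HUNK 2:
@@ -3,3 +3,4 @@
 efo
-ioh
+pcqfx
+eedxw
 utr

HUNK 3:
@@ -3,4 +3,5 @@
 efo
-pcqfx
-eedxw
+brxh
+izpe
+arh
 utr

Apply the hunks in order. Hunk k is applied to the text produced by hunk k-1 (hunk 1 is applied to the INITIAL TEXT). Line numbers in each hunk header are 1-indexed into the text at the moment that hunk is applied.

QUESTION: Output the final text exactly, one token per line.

Answer: yec
mojhk
efo
brxh
izpe
arh
utr
jgq
joh
relwx
uiuw
ksqz

Derivation:
Hunk 1: at line 2 remove [wegjh,yhg,idzut] add [ioh,utr,jgq] -> 10 lines: yec mojhk efo ioh utr jgq joh relwx uiuw ksqz
Hunk 2: at line 3 remove [ioh] add [pcqfx,eedxw] -> 11 lines: yec mojhk efo pcqfx eedxw utr jgq joh relwx uiuw ksqz
Hunk 3: at line 3 remove [pcqfx,eedxw] add [brxh,izpe,arh] -> 12 lines: yec mojhk efo brxh izpe arh utr jgq joh relwx uiuw ksqz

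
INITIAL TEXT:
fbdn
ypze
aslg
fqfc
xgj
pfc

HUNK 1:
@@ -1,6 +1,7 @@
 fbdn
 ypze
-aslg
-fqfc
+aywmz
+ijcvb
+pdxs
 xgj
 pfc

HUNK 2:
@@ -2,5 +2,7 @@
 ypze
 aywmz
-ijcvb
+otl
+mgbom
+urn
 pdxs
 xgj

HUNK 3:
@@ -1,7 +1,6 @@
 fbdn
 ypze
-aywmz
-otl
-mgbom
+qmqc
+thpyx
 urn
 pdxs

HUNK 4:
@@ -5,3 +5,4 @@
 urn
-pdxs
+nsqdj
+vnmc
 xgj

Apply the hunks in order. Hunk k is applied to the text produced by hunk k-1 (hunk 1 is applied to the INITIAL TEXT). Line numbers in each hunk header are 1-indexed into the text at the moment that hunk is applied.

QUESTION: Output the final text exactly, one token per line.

Hunk 1: at line 1 remove [aslg,fqfc] add [aywmz,ijcvb,pdxs] -> 7 lines: fbdn ypze aywmz ijcvb pdxs xgj pfc
Hunk 2: at line 2 remove [ijcvb] add [otl,mgbom,urn] -> 9 lines: fbdn ypze aywmz otl mgbom urn pdxs xgj pfc
Hunk 3: at line 1 remove [aywmz,otl,mgbom] add [qmqc,thpyx] -> 8 lines: fbdn ypze qmqc thpyx urn pdxs xgj pfc
Hunk 4: at line 5 remove [pdxs] add [nsqdj,vnmc] -> 9 lines: fbdn ypze qmqc thpyx urn nsqdj vnmc xgj pfc

Answer: fbdn
ypze
qmqc
thpyx
urn
nsqdj
vnmc
xgj
pfc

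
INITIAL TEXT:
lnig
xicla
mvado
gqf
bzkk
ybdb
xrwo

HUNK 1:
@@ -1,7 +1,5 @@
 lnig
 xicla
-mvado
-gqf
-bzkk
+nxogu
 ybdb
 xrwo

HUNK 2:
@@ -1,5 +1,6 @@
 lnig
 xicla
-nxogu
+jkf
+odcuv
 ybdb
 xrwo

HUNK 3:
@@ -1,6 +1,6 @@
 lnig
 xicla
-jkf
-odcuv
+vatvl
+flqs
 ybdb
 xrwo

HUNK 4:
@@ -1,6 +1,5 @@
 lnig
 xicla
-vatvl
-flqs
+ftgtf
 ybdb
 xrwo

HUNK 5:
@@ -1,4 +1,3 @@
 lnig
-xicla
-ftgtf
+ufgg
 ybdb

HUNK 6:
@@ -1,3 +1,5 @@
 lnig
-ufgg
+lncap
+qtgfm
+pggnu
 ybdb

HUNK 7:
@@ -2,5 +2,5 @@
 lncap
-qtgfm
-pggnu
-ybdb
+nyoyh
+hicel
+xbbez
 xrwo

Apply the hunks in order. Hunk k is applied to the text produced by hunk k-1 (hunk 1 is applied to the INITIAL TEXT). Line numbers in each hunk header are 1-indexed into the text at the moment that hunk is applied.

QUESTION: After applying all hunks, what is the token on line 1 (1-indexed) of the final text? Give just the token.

Hunk 1: at line 1 remove [mvado,gqf,bzkk] add [nxogu] -> 5 lines: lnig xicla nxogu ybdb xrwo
Hunk 2: at line 1 remove [nxogu] add [jkf,odcuv] -> 6 lines: lnig xicla jkf odcuv ybdb xrwo
Hunk 3: at line 1 remove [jkf,odcuv] add [vatvl,flqs] -> 6 lines: lnig xicla vatvl flqs ybdb xrwo
Hunk 4: at line 1 remove [vatvl,flqs] add [ftgtf] -> 5 lines: lnig xicla ftgtf ybdb xrwo
Hunk 5: at line 1 remove [xicla,ftgtf] add [ufgg] -> 4 lines: lnig ufgg ybdb xrwo
Hunk 6: at line 1 remove [ufgg] add [lncap,qtgfm,pggnu] -> 6 lines: lnig lncap qtgfm pggnu ybdb xrwo
Hunk 7: at line 2 remove [qtgfm,pggnu,ybdb] add [nyoyh,hicel,xbbez] -> 6 lines: lnig lncap nyoyh hicel xbbez xrwo
Final line 1: lnig

Answer: lnig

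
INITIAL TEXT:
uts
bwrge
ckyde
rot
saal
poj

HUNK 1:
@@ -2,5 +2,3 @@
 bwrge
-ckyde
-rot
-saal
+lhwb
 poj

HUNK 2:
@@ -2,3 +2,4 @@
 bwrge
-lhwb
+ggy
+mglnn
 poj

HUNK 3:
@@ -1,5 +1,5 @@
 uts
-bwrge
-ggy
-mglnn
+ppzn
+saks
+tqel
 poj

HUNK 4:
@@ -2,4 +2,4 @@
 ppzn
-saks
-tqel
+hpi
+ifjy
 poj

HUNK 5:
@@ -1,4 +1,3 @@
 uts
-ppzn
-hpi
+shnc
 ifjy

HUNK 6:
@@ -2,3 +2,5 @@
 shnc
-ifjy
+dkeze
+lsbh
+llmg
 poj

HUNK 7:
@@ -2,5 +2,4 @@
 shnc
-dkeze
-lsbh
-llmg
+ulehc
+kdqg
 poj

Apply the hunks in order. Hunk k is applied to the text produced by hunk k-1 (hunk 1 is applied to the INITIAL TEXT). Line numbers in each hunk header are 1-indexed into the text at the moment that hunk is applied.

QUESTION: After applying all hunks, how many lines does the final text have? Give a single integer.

Answer: 5

Derivation:
Hunk 1: at line 2 remove [ckyde,rot,saal] add [lhwb] -> 4 lines: uts bwrge lhwb poj
Hunk 2: at line 2 remove [lhwb] add [ggy,mglnn] -> 5 lines: uts bwrge ggy mglnn poj
Hunk 3: at line 1 remove [bwrge,ggy,mglnn] add [ppzn,saks,tqel] -> 5 lines: uts ppzn saks tqel poj
Hunk 4: at line 2 remove [saks,tqel] add [hpi,ifjy] -> 5 lines: uts ppzn hpi ifjy poj
Hunk 5: at line 1 remove [ppzn,hpi] add [shnc] -> 4 lines: uts shnc ifjy poj
Hunk 6: at line 2 remove [ifjy] add [dkeze,lsbh,llmg] -> 6 lines: uts shnc dkeze lsbh llmg poj
Hunk 7: at line 2 remove [dkeze,lsbh,llmg] add [ulehc,kdqg] -> 5 lines: uts shnc ulehc kdqg poj
Final line count: 5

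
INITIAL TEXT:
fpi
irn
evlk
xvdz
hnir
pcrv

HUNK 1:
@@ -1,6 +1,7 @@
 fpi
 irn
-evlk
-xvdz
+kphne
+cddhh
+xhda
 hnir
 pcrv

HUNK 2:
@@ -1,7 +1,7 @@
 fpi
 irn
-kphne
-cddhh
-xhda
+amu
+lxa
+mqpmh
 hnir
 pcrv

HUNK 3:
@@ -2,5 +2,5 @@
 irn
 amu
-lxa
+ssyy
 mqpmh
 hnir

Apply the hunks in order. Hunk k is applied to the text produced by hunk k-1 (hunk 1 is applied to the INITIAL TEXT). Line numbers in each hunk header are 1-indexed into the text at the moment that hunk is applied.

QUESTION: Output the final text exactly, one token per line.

Answer: fpi
irn
amu
ssyy
mqpmh
hnir
pcrv

Derivation:
Hunk 1: at line 1 remove [evlk,xvdz] add [kphne,cddhh,xhda] -> 7 lines: fpi irn kphne cddhh xhda hnir pcrv
Hunk 2: at line 1 remove [kphne,cddhh,xhda] add [amu,lxa,mqpmh] -> 7 lines: fpi irn amu lxa mqpmh hnir pcrv
Hunk 3: at line 2 remove [lxa] add [ssyy] -> 7 lines: fpi irn amu ssyy mqpmh hnir pcrv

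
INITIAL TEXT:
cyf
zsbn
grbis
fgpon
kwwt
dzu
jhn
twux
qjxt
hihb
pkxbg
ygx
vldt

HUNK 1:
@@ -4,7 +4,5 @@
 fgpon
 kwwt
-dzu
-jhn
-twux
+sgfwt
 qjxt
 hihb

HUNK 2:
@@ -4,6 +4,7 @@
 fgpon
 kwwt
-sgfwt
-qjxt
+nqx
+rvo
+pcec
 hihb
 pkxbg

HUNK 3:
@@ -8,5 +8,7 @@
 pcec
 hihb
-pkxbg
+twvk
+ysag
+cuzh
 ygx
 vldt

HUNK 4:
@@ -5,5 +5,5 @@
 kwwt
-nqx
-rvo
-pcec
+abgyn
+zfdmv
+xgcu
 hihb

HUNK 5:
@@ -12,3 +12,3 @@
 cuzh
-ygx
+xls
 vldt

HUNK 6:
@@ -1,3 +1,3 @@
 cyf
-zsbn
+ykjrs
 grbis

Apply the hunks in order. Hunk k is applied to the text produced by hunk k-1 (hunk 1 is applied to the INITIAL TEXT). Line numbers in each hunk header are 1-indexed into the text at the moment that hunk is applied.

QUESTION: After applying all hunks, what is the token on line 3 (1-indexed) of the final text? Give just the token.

Answer: grbis

Derivation:
Hunk 1: at line 4 remove [dzu,jhn,twux] add [sgfwt] -> 11 lines: cyf zsbn grbis fgpon kwwt sgfwt qjxt hihb pkxbg ygx vldt
Hunk 2: at line 4 remove [sgfwt,qjxt] add [nqx,rvo,pcec] -> 12 lines: cyf zsbn grbis fgpon kwwt nqx rvo pcec hihb pkxbg ygx vldt
Hunk 3: at line 8 remove [pkxbg] add [twvk,ysag,cuzh] -> 14 lines: cyf zsbn grbis fgpon kwwt nqx rvo pcec hihb twvk ysag cuzh ygx vldt
Hunk 4: at line 5 remove [nqx,rvo,pcec] add [abgyn,zfdmv,xgcu] -> 14 lines: cyf zsbn grbis fgpon kwwt abgyn zfdmv xgcu hihb twvk ysag cuzh ygx vldt
Hunk 5: at line 12 remove [ygx] add [xls] -> 14 lines: cyf zsbn grbis fgpon kwwt abgyn zfdmv xgcu hihb twvk ysag cuzh xls vldt
Hunk 6: at line 1 remove [zsbn] add [ykjrs] -> 14 lines: cyf ykjrs grbis fgpon kwwt abgyn zfdmv xgcu hihb twvk ysag cuzh xls vldt
Final line 3: grbis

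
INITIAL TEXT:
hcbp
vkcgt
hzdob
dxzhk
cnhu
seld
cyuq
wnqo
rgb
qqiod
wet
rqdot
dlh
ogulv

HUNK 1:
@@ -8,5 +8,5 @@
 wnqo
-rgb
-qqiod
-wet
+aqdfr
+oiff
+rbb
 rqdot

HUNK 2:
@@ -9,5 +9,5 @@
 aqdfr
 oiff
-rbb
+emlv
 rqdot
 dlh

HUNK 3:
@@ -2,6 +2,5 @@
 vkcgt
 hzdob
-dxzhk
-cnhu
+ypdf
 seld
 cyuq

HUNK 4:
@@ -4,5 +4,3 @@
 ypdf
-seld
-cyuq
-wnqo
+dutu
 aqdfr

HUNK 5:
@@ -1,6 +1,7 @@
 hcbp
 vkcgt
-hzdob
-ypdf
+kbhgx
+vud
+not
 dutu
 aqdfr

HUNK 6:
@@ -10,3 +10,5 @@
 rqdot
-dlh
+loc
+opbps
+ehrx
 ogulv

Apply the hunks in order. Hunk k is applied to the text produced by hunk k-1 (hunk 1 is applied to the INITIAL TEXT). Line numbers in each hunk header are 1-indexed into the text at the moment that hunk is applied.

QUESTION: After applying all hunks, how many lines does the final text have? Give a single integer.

Answer: 14

Derivation:
Hunk 1: at line 8 remove [rgb,qqiod,wet] add [aqdfr,oiff,rbb] -> 14 lines: hcbp vkcgt hzdob dxzhk cnhu seld cyuq wnqo aqdfr oiff rbb rqdot dlh ogulv
Hunk 2: at line 9 remove [rbb] add [emlv] -> 14 lines: hcbp vkcgt hzdob dxzhk cnhu seld cyuq wnqo aqdfr oiff emlv rqdot dlh ogulv
Hunk 3: at line 2 remove [dxzhk,cnhu] add [ypdf] -> 13 lines: hcbp vkcgt hzdob ypdf seld cyuq wnqo aqdfr oiff emlv rqdot dlh ogulv
Hunk 4: at line 4 remove [seld,cyuq,wnqo] add [dutu] -> 11 lines: hcbp vkcgt hzdob ypdf dutu aqdfr oiff emlv rqdot dlh ogulv
Hunk 5: at line 1 remove [hzdob,ypdf] add [kbhgx,vud,not] -> 12 lines: hcbp vkcgt kbhgx vud not dutu aqdfr oiff emlv rqdot dlh ogulv
Hunk 6: at line 10 remove [dlh] add [loc,opbps,ehrx] -> 14 lines: hcbp vkcgt kbhgx vud not dutu aqdfr oiff emlv rqdot loc opbps ehrx ogulv
Final line count: 14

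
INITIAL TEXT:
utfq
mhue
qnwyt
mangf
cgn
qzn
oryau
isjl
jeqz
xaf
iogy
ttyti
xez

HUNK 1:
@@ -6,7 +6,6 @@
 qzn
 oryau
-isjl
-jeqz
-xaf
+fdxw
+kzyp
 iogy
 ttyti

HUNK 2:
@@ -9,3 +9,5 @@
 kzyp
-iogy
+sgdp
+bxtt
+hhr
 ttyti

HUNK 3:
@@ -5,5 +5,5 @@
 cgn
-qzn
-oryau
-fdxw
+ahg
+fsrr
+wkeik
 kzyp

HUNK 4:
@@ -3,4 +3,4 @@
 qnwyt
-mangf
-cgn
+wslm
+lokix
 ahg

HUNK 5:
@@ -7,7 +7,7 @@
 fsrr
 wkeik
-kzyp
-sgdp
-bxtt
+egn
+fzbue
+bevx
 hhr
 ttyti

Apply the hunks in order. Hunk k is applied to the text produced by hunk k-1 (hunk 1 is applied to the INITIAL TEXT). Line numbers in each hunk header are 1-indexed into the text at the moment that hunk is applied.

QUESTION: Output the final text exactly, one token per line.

Answer: utfq
mhue
qnwyt
wslm
lokix
ahg
fsrr
wkeik
egn
fzbue
bevx
hhr
ttyti
xez

Derivation:
Hunk 1: at line 6 remove [isjl,jeqz,xaf] add [fdxw,kzyp] -> 12 lines: utfq mhue qnwyt mangf cgn qzn oryau fdxw kzyp iogy ttyti xez
Hunk 2: at line 9 remove [iogy] add [sgdp,bxtt,hhr] -> 14 lines: utfq mhue qnwyt mangf cgn qzn oryau fdxw kzyp sgdp bxtt hhr ttyti xez
Hunk 3: at line 5 remove [qzn,oryau,fdxw] add [ahg,fsrr,wkeik] -> 14 lines: utfq mhue qnwyt mangf cgn ahg fsrr wkeik kzyp sgdp bxtt hhr ttyti xez
Hunk 4: at line 3 remove [mangf,cgn] add [wslm,lokix] -> 14 lines: utfq mhue qnwyt wslm lokix ahg fsrr wkeik kzyp sgdp bxtt hhr ttyti xez
Hunk 5: at line 7 remove [kzyp,sgdp,bxtt] add [egn,fzbue,bevx] -> 14 lines: utfq mhue qnwyt wslm lokix ahg fsrr wkeik egn fzbue bevx hhr ttyti xez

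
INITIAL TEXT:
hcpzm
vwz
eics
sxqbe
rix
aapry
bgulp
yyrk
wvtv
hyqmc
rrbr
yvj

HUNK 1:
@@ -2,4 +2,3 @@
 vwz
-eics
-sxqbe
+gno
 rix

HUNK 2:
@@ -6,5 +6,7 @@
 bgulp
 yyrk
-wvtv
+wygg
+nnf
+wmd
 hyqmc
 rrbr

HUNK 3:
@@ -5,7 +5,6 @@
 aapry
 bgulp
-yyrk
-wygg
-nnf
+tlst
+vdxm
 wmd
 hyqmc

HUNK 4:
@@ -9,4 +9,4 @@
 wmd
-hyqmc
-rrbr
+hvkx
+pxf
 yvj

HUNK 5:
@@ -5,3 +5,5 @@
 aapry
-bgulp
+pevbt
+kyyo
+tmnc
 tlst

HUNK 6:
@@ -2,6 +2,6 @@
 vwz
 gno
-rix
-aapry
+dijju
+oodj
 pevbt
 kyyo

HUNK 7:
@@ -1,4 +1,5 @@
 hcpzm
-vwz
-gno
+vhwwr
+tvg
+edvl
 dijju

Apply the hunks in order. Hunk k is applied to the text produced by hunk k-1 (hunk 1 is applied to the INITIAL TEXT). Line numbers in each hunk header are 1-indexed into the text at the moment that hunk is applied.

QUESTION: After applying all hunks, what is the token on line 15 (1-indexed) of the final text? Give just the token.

Hunk 1: at line 2 remove [eics,sxqbe] add [gno] -> 11 lines: hcpzm vwz gno rix aapry bgulp yyrk wvtv hyqmc rrbr yvj
Hunk 2: at line 6 remove [wvtv] add [wygg,nnf,wmd] -> 13 lines: hcpzm vwz gno rix aapry bgulp yyrk wygg nnf wmd hyqmc rrbr yvj
Hunk 3: at line 5 remove [yyrk,wygg,nnf] add [tlst,vdxm] -> 12 lines: hcpzm vwz gno rix aapry bgulp tlst vdxm wmd hyqmc rrbr yvj
Hunk 4: at line 9 remove [hyqmc,rrbr] add [hvkx,pxf] -> 12 lines: hcpzm vwz gno rix aapry bgulp tlst vdxm wmd hvkx pxf yvj
Hunk 5: at line 5 remove [bgulp] add [pevbt,kyyo,tmnc] -> 14 lines: hcpzm vwz gno rix aapry pevbt kyyo tmnc tlst vdxm wmd hvkx pxf yvj
Hunk 6: at line 2 remove [rix,aapry] add [dijju,oodj] -> 14 lines: hcpzm vwz gno dijju oodj pevbt kyyo tmnc tlst vdxm wmd hvkx pxf yvj
Hunk 7: at line 1 remove [vwz,gno] add [vhwwr,tvg,edvl] -> 15 lines: hcpzm vhwwr tvg edvl dijju oodj pevbt kyyo tmnc tlst vdxm wmd hvkx pxf yvj
Final line 15: yvj

Answer: yvj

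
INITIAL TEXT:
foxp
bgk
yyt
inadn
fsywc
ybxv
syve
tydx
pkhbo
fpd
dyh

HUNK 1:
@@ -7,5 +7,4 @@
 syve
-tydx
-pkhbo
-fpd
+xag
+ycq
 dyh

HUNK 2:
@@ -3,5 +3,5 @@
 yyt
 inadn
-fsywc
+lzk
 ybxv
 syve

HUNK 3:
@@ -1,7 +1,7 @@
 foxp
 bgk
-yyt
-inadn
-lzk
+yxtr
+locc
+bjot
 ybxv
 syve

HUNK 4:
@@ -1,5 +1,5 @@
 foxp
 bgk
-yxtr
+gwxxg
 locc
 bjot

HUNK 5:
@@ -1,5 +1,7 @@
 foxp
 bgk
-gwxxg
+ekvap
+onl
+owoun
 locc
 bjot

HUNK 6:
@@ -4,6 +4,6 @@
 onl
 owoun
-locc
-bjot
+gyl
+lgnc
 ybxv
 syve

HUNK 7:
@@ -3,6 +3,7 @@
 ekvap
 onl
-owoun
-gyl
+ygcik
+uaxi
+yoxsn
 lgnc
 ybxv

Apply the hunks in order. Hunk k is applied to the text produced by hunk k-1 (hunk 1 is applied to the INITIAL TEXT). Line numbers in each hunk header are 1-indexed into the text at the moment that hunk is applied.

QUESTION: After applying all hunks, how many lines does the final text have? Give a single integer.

Answer: 13

Derivation:
Hunk 1: at line 7 remove [tydx,pkhbo,fpd] add [xag,ycq] -> 10 lines: foxp bgk yyt inadn fsywc ybxv syve xag ycq dyh
Hunk 2: at line 3 remove [fsywc] add [lzk] -> 10 lines: foxp bgk yyt inadn lzk ybxv syve xag ycq dyh
Hunk 3: at line 1 remove [yyt,inadn,lzk] add [yxtr,locc,bjot] -> 10 lines: foxp bgk yxtr locc bjot ybxv syve xag ycq dyh
Hunk 4: at line 1 remove [yxtr] add [gwxxg] -> 10 lines: foxp bgk gwxxg locc bjot ybxv syve xag ycq dyh
Hunk 5: at line 1 remove [gwxxg] add [ekvap,onl,owoun] -> 12 lines: foxp bgk ekvap onl owoun locc bjot ybxv syve xag ycq dyh
Hunk 6: at line 4 remove [locc,bjot] add [gyl,lgnc] -> 12 lines: foxp bgk ekvap onl owoun gyl lgnc ybxv syve xag ycq dyh
Hunk 7: at line 3 remove [owoun,gyl] add [ygcik,uaxi,yoxsn] -> 13 lines: foxp bgk ekvap onl ygcik uaxi yoxsn lgnc ybxv syve xag ycq dyh
Final line count: 13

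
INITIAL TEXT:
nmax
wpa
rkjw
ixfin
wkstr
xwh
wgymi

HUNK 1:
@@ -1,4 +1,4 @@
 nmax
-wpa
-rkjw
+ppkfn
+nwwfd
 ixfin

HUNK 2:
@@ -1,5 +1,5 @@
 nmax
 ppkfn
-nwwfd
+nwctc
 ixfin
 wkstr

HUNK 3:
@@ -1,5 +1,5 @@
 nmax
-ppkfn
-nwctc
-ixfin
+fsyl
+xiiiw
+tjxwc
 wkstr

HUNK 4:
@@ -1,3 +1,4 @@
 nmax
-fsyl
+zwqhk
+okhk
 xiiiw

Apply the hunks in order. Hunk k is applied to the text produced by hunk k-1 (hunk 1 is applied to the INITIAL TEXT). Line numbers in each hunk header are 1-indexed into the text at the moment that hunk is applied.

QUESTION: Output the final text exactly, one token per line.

Answer: nmax
zwqhk
okhk
xiiiw
tjxwc
wkstr
xwh
wgymi

Derivation:
Hunk 1: at line 1 remove [wpa,rkjw] add [ppkfn,nwwfd] -> 7 lines: nmax ppkfn nwwfd ixfin wkstr xwh wgymi
Hunk 2: at line 1 remove [nwwfd] add [nwctc] -> 7 lines: nmax ppkfn nwctc ixfin wkstr xwh wgymi
Hunk 3: at line 1 remove [ppkfn,nwctc,ixfin] add [fsyl,xiiiw,tjxwc] -> 7 lines: nmax fsyl xiiiw tjxwc wkstr xwh wgymi
Hunk 4: at line 1 remove [fsyl] add [zwqhk,okhk] -> 8 lines: nmax zwqhk okhk xiiiw tjxwc wkstr xwh wgymi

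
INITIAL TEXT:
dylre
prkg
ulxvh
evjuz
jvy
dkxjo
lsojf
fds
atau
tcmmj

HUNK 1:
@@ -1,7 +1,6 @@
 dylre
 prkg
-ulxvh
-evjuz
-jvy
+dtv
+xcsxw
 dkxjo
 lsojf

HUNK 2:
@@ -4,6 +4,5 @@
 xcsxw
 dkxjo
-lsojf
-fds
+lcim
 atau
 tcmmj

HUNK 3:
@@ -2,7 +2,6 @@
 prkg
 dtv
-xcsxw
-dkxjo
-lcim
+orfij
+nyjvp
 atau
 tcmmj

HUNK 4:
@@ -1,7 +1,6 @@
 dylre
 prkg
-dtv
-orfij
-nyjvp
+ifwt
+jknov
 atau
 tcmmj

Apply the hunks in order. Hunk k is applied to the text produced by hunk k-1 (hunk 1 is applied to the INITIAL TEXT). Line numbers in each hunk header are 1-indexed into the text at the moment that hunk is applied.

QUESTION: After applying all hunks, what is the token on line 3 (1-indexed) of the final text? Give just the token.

Answer: ifwt

Derivation:
Hunk 1: at line 1 remove [ulxvh,evjuz,jvy] add [dtv,xcsxw] -> 9 lines: dylre prkg dtv xcsxw dkxjo lsojf fds atau tcmmj
Hunk 2: at line 4 remove [lsojf,fds] add [lcim] -> 8 lines: dylre prkg dtv xcsxw dkxjo lcim atau tcmmj
Hunk 3: at line 2 remove [xcsxw,dkxjo,lcim] add [orfij,nyjvp] -> 7 lines: dylre prkg dtv orfij nyjvp atau tcmmj
Hunk 4: at line 1 remove [dtv,orfij,nyjvp] add [ifwt,jknov] -> 6 lines: dylre prkg ifwt jknov atau tcmmj
Final line 3: ifwt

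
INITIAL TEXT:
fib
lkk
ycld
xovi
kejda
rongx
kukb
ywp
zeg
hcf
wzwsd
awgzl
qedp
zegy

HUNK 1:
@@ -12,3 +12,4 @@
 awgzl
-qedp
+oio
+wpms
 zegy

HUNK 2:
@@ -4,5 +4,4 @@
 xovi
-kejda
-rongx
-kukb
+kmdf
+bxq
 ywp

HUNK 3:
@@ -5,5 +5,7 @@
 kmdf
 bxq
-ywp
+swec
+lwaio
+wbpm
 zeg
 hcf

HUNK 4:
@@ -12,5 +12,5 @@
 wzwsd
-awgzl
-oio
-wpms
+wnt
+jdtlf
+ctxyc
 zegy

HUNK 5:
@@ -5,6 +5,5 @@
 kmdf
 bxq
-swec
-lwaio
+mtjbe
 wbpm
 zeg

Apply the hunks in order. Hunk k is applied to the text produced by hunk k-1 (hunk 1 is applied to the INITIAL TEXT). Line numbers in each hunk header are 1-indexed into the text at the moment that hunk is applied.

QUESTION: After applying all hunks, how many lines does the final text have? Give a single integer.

Answer: 15

Derivation:
Hunk 1: at line 12 remove [qedp] add [oio,wpms] -> 15 lines: fib lkk ycld xovi kejda rongx kukb ywp zeg hcf wzwsd awgzl oio wpms zegy
Hunk 2: at line 4 remove [kejda,rongx,kukb] add [kmdf,bxq] -> 14 lines: fib lkk ycld xovi kmdf bxq ywp zeg hcf wzwsd awgzl oio wpms zegy
Hunk 3: at line 5 remove [ywp] add [swec,lwaio,wbpm] -> 16 lines: fib lkk ycld xovi kmdf bxq swec lwaio wbpm zeg hcf wzwsd awgzl oio wpms zegy
Hunk 4: at line 12 remove [awgzl,oio,wpms] add [wnt,jdtlf,ctxyc] -> 16 lines: fib lkk ycld xovi kmdf bxq swec lwaio wbpm zeg hcf wzwsd wnt jdtlf ctxyc zegy
Hunk 5: at line 5 remove [swec,lwaio] add [mtjbe] -> 15 lines: fib lkk ycld xovi kmdf bxq mtjbe wbpm zeg hcf wzwsd wnt jdtlf ctxyc zegy
Final line count: 15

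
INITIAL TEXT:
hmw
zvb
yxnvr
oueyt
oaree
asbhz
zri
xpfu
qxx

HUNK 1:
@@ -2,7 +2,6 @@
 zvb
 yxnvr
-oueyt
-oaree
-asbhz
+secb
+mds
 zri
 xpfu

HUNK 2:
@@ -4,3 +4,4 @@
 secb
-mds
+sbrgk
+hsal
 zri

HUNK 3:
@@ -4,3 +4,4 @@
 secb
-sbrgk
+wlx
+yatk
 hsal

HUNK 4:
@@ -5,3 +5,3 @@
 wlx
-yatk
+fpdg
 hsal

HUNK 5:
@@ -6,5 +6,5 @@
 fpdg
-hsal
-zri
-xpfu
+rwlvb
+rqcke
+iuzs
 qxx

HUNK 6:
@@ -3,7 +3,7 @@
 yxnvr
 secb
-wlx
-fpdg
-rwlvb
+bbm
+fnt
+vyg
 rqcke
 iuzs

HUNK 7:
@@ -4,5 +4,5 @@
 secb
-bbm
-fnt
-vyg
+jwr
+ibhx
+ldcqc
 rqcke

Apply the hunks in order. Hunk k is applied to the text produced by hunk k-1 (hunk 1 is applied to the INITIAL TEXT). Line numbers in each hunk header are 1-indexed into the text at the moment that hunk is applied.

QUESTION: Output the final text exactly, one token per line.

Answer: hmw
zvb
yxnvr
secb
jwr
ibhx
ldcqc
rqcke
iuzs
qxx

Derivation:
Hunk 1: at line 2 remove [oueyt,oaree,asbhz] add [secb,mds] -> 8 lines: hmw zvb yxnvr secb mds zri xpfu qxx
Hunk 2: at line 4 remove [mds] add [sbrgk,hsal] -> 9 lines: hmw zvb yxnvr secb sbrgk hsal zri xpfu qxx
Hunk 3: at line 4 remove [sbrgk] add [wlx,yatk] -> 10 lines: hmw zvb yxnvr secb wlx yatk hsal zri xpfu qxx
Hunk 4: at line 5 remove [yatk] add [fpdg] -> 10 lines: hmw zvb yxnvr secb wlx fpdg hsal zri xpfu qxx
Hunk 5: at line 6 remove [hsal,zri,xpfu] add [rwlvb,rqcke,iuzs] -> 10 lines: hmw zvb yxnvr secb wlx fpdg rwlvb rqcke iuzs qxx
Hunk 6: at line 3 remove [wlx,fpdg,rwlvb] add [bbm,fnt,vyg] -> 10 lines: hmw zvb yxnvr secb bbm fnt vyg rqcke iuzs qxx
Hunk 7: at line 4 remove [bbm,fnt,vyg] add [jwr,ibhx,ldcqc] -> 10 lines: hmw zvb yxnvr secb jwr ibhx ldcqc rqcke iuzs qxx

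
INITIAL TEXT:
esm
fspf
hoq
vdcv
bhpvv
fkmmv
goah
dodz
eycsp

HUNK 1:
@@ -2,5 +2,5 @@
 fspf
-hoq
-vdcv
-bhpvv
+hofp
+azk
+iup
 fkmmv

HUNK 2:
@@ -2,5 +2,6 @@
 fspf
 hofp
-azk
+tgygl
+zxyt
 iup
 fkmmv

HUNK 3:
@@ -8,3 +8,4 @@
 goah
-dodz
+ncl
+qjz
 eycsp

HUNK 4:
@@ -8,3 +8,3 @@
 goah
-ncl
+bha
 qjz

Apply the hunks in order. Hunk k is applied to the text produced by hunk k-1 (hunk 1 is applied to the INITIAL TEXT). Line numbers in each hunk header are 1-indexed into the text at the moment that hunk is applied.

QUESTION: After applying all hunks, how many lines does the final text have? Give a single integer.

Answer: 11

Derivation:
Hunk 1: at line 2 remove [hoq,vdcv,bhpvv] add [hofp,azk,iup] -> 9 lines: esm fspf hofp azk iup fkmmv goah dodz eycsp
Hunk 2: at line 2 remove [azk] add [tgygl,zxyt] -> 10 lines: esm fspf hofp tgygl zxyt iup fkmmv goah dodz eycsp
Hunk 3: at line 8 remove [dodz] add [ncl,qjz] -> 11 lines: esm fspf hofp tgygl zxyt iup fkmmv goah ncl qjz eycsp
Hunk 4: at line 8 remove [ncl] add [bha] -> 11 lines: esm fspf hofp tgygl zxyt iup fkmmv goah bha qjz eycsp
Final line count: 11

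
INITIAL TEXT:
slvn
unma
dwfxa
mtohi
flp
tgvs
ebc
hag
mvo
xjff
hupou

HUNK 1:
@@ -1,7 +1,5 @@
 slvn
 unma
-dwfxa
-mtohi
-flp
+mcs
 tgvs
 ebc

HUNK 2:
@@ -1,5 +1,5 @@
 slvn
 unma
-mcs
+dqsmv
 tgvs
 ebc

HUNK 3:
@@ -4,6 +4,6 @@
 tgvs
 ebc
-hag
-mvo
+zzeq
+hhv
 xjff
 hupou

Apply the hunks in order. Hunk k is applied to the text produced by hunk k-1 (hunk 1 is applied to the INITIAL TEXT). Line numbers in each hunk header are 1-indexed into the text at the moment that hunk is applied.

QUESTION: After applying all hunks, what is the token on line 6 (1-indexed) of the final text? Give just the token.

Hunk 1: at line 1 remove [dwfxa,mtohi,flp] add [mcs] -> 9 lines: slvn unma mcs tgvs ebc hag mvo xjff hupou
Hunk 2: at line 1 remove [mcs] add [dqsmv] -> 9 lines: slvn unma dqsmv tgvs ebc hag mvo xjff hupou
Hunk 3: at line 4 remove [hag,mvo] add [zzeq,hhv] -> 9 lines: slvn unma dqsmv tgvs ebc zzeq hhv xjff hupou
Final line 6: zzeq

Answer: zzeq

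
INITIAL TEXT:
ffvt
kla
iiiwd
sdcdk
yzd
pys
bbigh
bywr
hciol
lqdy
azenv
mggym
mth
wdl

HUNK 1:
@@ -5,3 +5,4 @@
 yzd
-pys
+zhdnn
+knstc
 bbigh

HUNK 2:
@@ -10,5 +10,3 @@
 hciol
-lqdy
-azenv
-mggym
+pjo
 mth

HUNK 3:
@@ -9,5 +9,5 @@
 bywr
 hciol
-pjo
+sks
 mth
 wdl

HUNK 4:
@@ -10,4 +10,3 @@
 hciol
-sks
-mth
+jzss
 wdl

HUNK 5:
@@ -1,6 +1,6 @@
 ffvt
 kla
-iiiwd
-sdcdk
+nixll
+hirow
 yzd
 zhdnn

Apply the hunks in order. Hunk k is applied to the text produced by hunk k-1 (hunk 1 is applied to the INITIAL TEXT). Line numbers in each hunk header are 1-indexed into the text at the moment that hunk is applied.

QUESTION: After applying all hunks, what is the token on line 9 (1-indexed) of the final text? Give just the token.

Hunk 1: at line 5 remove [pys] add [zhdnn,knstc] -> 15 lines: ffvt kla iiiwd sdcdk yzd zhdnn knstc bbigh bywr hciol lqdy azenv mggym mth wdl
Hunk 2: at line 10 remove [lqdy,azenv,mggym] add [pjo] -> 13 lines: ffvt kla iiiwd sdcdk yzd zhdnn knstc bbigh bywr hciol pjo mth wdl
Hunk 3: at line 9 remove [pjo] add [sks] -> 13 lines: ffvt kla iiiwd sdcdk yzd zhdnn knstc bbigh bywr hciol sks mth wdl
Hunk 4: at line 10 remove [sks,mth] add [jzss] -> 12 lines: ffvt kla iiiwd sdcdk yzd zhdnn knstc bbigh bywr hciol jzss wdl
Hunk 5: at line 1 remove [iiiwd,sdcdk] add [nixll,hirow] -> 12 lines: ffvt kla nixll hirow yzd zhdnn knstc bbigh bywr hciol jzss wdl
Final line 9: bywr

Answer: bywr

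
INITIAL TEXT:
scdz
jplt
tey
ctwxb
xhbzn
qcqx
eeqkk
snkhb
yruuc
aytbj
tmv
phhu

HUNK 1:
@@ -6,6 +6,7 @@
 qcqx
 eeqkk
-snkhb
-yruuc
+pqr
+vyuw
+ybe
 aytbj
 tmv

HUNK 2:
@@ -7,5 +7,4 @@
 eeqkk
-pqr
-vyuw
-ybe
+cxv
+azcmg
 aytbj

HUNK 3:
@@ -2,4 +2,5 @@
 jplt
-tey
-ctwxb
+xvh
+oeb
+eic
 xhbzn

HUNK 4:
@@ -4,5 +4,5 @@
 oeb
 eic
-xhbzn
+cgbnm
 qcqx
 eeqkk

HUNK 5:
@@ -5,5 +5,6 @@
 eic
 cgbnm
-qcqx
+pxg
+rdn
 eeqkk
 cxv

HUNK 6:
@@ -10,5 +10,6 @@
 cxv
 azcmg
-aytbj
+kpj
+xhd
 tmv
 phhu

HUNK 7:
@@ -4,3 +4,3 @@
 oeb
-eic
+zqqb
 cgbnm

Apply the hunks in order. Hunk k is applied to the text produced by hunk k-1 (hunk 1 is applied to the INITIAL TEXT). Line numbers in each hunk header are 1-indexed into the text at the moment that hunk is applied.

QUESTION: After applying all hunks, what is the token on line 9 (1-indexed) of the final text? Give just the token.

Answer: eeqkk

Derivation:
Hunk 1: at line 6 remove [snkhb,yruuc] add [pqr,vyuw,ybe] -> 13 lines: scdz jplt tey ctwxb xhbzn qcqx eeqkk pqr vyuw ybe aytbj tmv phhu
Hunk 2: at line 7 remove [pqr,vyuw,ybe] add [cxv,azcmg] -> 12 lines: scdz jplt tey ctwxb xhbzn qcqx eeqkk cxv azcmg aytbj tmv phhu
Hunk 3: at line 2 remove [tey,ctwxb] add [xvh,oeb,eic] -> 13 lines: scdz jplt xvh oeb eic xhbzn qcqx eeqkk cxv azcmg aytbj tmv phhu
Hunk 4: at line 4 remove [xhbzn] add [cgbnm] -> 13 lines: scdz jplt xvh oeb eic cgbnm qcqx eeqkk cxv azcmg aytbj tmv phhu
Hunk 5: at line 5 remove [qcqx] add [pxg,rdn] -> 14 lines: scdz jplt xvh oeb eic cgbnm pxg rdn eeqkk cxv azcmg aytbj tmv phhu
Hunk 6: at line 10 remove [aytbj] add [kpj,xhd] -> 15 lines: scdz jplt xvh oeb eic cgbnm pxg rdn eeqkk cxv azcmg kpj xhd tmv phhu
Hunk 7: at line 4 remove [eic] add [zqqb] -> 15 lines: scdz jplt xvh oeb zqqb cgbnm pxg rdn eeqkk cxv azcmg kpj xhd tmv phhu
Final line 9: eeqkk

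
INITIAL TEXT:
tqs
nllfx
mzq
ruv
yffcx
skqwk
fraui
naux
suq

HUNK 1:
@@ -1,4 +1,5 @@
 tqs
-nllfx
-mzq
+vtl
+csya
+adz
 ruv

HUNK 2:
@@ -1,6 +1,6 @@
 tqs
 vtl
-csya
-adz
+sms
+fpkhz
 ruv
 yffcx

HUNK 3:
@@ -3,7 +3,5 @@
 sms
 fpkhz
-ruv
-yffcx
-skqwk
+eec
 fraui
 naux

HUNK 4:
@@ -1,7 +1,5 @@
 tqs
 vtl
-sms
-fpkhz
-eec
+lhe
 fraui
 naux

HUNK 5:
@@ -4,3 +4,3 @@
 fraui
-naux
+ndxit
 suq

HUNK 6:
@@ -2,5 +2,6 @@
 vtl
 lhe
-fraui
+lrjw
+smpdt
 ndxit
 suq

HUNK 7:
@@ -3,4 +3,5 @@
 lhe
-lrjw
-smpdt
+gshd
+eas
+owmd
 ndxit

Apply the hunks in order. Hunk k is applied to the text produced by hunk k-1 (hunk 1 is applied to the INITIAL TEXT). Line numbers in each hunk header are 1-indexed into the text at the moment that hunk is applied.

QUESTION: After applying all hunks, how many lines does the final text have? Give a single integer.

Answer: 8

Derivation:
Hunk 1: at line 1 remove [nllfx,mzq] add [vtl,csya,adz] -> 10 lines: tqs vtl csya adz ruv yffcx skqwk fraui naux suq
Hunk 2: at line 1 remove [csya,adz] add [sms,fpkhz] -> 10 lines: tqs vtl sms fpkhz ruv yffcx skqwk fraui naux suq
Hunk 3: at line 3 remove [ruv,yffcx,skqwk] add [eec] -> 8 lines: tqs vtl sms fpkhz eec fraui naux suq
Hunk 4: at line 1 remove [sms,fpkhz,eec] add [lhe] -> 6 lines: tqs vtl lhe fraui naux suq
Hunk 5: at line 4 remove [naux] add [ndxit] -> 6 lines: tqs vtl lhe fraui ndxit suq
Hunk 6: at line 2 remove [fraui] add [lrjw,smpdt] -> 7 lines: tqs vtl lhe lrjw smpdt ndxit suq
Hunk 7: at line 3 remove [lrjw,smpdt] add [gshd,eas,owmd] -> 8 lines: tqs vtl lhe gshd eas owmd ndxit suq
Final line count: 8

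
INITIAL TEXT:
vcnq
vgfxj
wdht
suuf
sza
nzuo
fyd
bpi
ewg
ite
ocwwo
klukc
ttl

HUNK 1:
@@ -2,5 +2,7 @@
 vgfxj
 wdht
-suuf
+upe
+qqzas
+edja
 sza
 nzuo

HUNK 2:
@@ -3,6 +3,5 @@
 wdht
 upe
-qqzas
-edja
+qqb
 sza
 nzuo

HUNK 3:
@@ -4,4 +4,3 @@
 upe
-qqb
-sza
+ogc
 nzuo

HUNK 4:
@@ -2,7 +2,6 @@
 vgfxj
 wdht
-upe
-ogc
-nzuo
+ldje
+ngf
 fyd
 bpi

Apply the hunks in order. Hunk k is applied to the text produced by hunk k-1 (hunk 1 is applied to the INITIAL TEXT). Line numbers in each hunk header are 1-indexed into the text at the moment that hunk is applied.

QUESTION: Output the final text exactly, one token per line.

Hunk 1: at line 2 remove [suuf] add [upe,qqzas,edja] -> 15 lines: vcnq vgfxj wdht upe qqzas edja sza nzuo fyd bpi ewg ite ocwwo klukc ttl
Hunk 2: at line 3 remove [qqzas,edja] add [qqb] -> 14 lines: vcnq vgfxj wdht upe qqb sza nzuo fyd bpi ewg ite ocwwo klukc ttl
Hunk 3: at line 4 remove [qqb,sza] add [ogc] -> 13 lines: vcnq vgfxj wdht upe ogc nzuo fyd bpi ewg ite ocwwo klukc ttl
Hunk 4: at line 2 remove [upe,ogc,nzuo] add [ldje,ngf] -> 12 lines: vcnq vgfxj wdht ldje ngf fyd bpi ewg ite ocwwo klukc ttl

Answer: vcnq
vgfxj
wdht
ldje
ngf
fyd
bpi
ewg
ite
ocwwo
klukc
ttl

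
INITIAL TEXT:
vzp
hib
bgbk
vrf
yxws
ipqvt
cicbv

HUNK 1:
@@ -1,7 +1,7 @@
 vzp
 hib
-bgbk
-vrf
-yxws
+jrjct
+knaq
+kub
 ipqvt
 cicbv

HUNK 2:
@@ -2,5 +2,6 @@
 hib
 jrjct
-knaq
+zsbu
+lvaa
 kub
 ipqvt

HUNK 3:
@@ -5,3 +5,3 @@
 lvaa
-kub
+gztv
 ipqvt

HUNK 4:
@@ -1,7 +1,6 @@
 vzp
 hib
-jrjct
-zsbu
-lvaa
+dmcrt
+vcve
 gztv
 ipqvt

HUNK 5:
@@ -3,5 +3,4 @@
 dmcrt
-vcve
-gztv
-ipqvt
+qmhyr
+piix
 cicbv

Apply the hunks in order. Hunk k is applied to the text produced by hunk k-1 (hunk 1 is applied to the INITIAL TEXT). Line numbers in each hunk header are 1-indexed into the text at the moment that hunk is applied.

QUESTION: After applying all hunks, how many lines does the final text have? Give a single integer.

Answer: 6

Derivation:
Hunk 1: at line 1 remove [bgbk,vrf,yxws] add [jrjct,knaq,kub] -> 7 lines: vzp hib jrjct knaq kub ipqvt cicbv
Hunk 2: at line 2 remove [knaq] add [zsbu,lvaa] -> 8 lines: vzp hib jrjct zsbu lvaa kub ipqvt cicbv
Hunk 3: at line 5 remove [kub] add [gztv] -> 8 lines: vzp hib jrjct zsbu lvaa gztv ipqvt cicbv
Hunk 4: at line 1 remove [jrjct,zsbu,lvaa] add [dmcrt,vcve] -> 7 lines: vzp hib dmcrt vcve gztv ipqvt cicbv
Hunk 5: at line 3 remove [vcve,gztv,ipqvt] add [qmhyr,piix] -> 6 lines: vzp hib dmcrt qmhyr piix cicbv
Final line count: 6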